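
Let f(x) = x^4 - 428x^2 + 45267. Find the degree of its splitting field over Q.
[K : Q] = 4

Solving the quadratic in x^2: x^2 = (428 ± √(428^2 - 4·45267))/2 = (428 ± √2116)/2 = (428 ± 46)/2, giving x^2 = 237 or x^2 = 191. So f(x) = (x^2 - 237)(x^2 - 191) and the roots of f are ±√237, ±√191. Hence the splitting field is K = Q(√237, √191). Since 237 and 191 are distinct squarefree integers > 1, their product 45267 is not a perfect square, so √191 ∉ Q(√237). By the tower law [K:Q] = [Q(√237,√191):Q(√237)] · [Q(√237):Q] = 2 · 2 = 4.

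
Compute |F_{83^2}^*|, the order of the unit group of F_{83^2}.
|F_{83^2}^*| = 6888

F_{83^2} has 83^2 = 6889 elements; its multiplicative group consists of all nonzero elements, so |F_{83^2}^*| = 6889 - 1 = 6888. (It is cyclic since any finite subgroup of the multiplicative group of a field is cyclic.)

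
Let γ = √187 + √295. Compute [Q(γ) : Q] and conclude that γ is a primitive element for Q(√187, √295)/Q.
[Q(γ) : Q] = 4 (equivalently, Q(γ) = Q(√187, √295))

Obviously Q(γ) ⊆ Q(√187, √295), and [Q(√187, √295):Q] = 4 (since 187, 295 are distinct squarefree integers > 1 with 55165 not a perfect square). To show equality we compute the minimal polynomial of γ. From γ = √187 + √295: γ^2 = 187 + 2√(55165) + 295 = 482 + 2√(55165), so γ^2 - 482 = 2√(55165); squaring, (γ^2 - 482)^2 = 4·55165, i.e. γ^4 - 964γ^2 + 232324 - 220660 = 0, i.e. γ^4 - 964γ^2 + 11664 = 0. So γ is a root of x^4 - 964x^2 + 11664. This polynomial is irreducible over Q: it has no rational root (each ±√187 ± √295 is irrational), and any factorization into two quadratics over Q would force √(55165) ∈ Q (pairing opposite roots) or √187, √295 ∈ Q (other pairings), all impossible. Hence [Q(γ):Q] = 4 = [Q(√187, √295):Q], so Q(γ) = Q(√187, √295).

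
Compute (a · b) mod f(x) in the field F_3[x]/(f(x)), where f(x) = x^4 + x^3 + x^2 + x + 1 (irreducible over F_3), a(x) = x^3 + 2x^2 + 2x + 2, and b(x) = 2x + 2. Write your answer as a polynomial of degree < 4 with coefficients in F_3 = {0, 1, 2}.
a · b ≡ x^3 + 2 (mod f(x))

Multiply in F_3[x]: a(x)·b(x) = (x^3 + 2x^2 + 2x + 2)·(2x + 2) = 2x^4 + 2x^2 + 2x + 1. This has degree ≥ 4, so divide by f(x) over F_3: 2x^4 + 2x^2 + 2x + 1 = (2)·(x^4 + x^3 + x^2 + x + 1) + (x^3 + 2). Hence a·b ≡ x^3 + 2 (mod f). (F_3[x]/(f) is a field with 3^4 = 81 elements since f is irreducible of degree 4.)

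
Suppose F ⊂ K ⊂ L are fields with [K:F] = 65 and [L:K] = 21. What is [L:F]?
[L:F] = 1365

The tower law says that for any tower of field extensions F ⊂ K ⊂ L with finite degrees, [L:F] = [L:K] · [K:F]. Here this gives [L:F] = 21 · 65 = 1365.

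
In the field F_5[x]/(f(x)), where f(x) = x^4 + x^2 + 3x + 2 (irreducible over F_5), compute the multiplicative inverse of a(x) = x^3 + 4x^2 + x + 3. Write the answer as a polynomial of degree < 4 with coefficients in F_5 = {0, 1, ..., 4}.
a(x)^(-1) ≡ 3x^3 + 3x^2 + 4x + 1 (mod f(x))

Since f is irreducible over F_5, F_5[x]/(f) is a field and a(x) ≠ 0 has an inverse. Apply the extended Euclidean algorithm to f(x) and a(x) in F_5[x]: f(x) = (x + 1)·a(x) + (x^2 + 4x + 4);  a(x) = (x)·(x^2 + 4x + 4) + (2x + 3);  (x^2 + 4x + 4) = (3x)·(2x + 3) + (4). The last nonzero remainder is the constant 4 = gcd(f, a) in F_5. Back-substituting through the division chain expresses 4 = s(x)·a(x) + t(x)·f(x) with s(x) ≡ 2x^3 + 2x^2 + x + 4 (mod f), so (2x^3 + 2x^2 + x + 4)·a(x) ≡ 4 (mod f). Multiplying by 4^(-1) ≡ 4 in F_5 gives a(x)^(-1) ≡ 4·(2x^3 + 2x^2 + x + 4) ≡ 3x^3 + 3x^2 + 4x + 1 (mod f). Check: (x^3 + 4x^2 + x + 3)·(3x^3 + 3x^2 + 4x + 1) = 3x^6 + 4x^4 + 4x^3 + 2x^2 + 3x + 3 ≡ 1 (mod x^4 + x^2 + 3x + 2).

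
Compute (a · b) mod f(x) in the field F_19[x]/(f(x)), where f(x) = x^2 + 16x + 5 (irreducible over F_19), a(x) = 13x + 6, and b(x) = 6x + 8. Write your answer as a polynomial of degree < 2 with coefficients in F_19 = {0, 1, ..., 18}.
a · b ≡ 13x (mod f(x))

Multiply in F_19[x]: a(x)·b(x) = (13x + 6)·(6x + 8) = 2x^2 + 7x + 10. This has degree ≥ 2, so divide by f(x) over F_19: 2x^2 + 7x + 10 = (2)·(x^2 + 16x + 5) + (13x). Hence a·b ≡ 13x (mod f). (F_19[x]/(f) is a field with 19^2 = 361 elements since f is irreducible of degree 2.)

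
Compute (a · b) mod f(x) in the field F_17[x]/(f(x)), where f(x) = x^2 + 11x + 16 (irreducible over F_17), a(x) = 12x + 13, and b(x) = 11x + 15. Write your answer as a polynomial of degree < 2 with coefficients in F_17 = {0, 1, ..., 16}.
a · b ≡ 10x + 4 (mod f(x))

Multiply in F_17[x]: a(x)·b(x) = (12x + 13)·(11x + 15) = 13x^2 + 8. This has degree ≥ 2, so divide by f(x) over F_17: 13x^2 + 8 = (13)·(x^2 + 11x + 16) + (10x + 4). Hence a·b ≡ 10x + 4 (mod f). (F_17[x]/(f) is a field with 17^2 = 289 elements since f is irreducible of degree 2.)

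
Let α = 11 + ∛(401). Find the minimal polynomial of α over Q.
m_α(x) = x^3 - 33x^2 + 363x - 1732

Set β = α - 11 = ∛(401), so β^3 = 401. Then (α - 11)^3 - 401 = 0, i.e. α is a root of g(x) = (x - 11)^3 - 401 = x^3 - 33x^2 + 363x - 1732. Since g(x) = h(x - 11) where h(x) = x^3 - 401, and h is irreducible over Q (because 401 is not a perfect cube, so h has no rational root, and a monic cubic with no rational root is irreducible), g is also irreducible (irreducibility is preserved under the substitution x → x - 11). Hence m_α(x) = x^3 - 33x^2 + 363x - 1732.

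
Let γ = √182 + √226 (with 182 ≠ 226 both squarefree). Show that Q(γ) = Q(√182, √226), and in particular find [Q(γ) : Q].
[Q(γ) : Q] = 4 (equivalently, Q(γ) = Q(√182, √226))

Obviously Q(γ) ⊆ Q(√182, √226), and [Q(√182, √226):Q] = 4 (since 182, 226 are distinct squarefree integers > 1 with 41132 not a perfect square). To show equality we compute the minimal polynomial of γ. From γ = √182 + √226: γ^2 = 182 + 2√(41132) + 226 = 408 + 2√(41132), so γ^2 - 408 = 2√(41132); squaring, (γ^2 - 408)^2 = 4·41132, i.e. γ^4 - 816γ^2 + 166464 - 164528 = 0, i.e. γ^4 - 816γ^2 + 1936 = 0. So γ is a root of x^4 - 816x^2 + 1936. This polynomial is irreducible over Q: it has no rational root (each ±√182 ± √226 is irrational), and any factorization into two quadratics over Q would force √(41132) ∈ Q (pairing opposite roots) or √182, √226 ∈ Q (other pairings), all impossible. Hence [Q(γ):Q] = 4 = [Q(√182, √226):Q], so Q(γ) = Q(√182, √226).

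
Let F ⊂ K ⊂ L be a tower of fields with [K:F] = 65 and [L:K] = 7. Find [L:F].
[L:F] = 455

The tower law says that for any tower of field extensions F ⊂ K ⊂ L with finite degrees, [L:F] = [L:K] · [K:F]. Here this gives [L:F] = 7 · 65 = 455.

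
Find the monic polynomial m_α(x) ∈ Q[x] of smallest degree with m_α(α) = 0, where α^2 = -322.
m_α(x) = x^2 + 322

α satisfies α^2 + 322 = 0, so x^2 + 322 annihilates α. Since d = -322 is squarefree and ≠ 1, it is not a perfect square in Q, so x^2 + 322 has no rational root and is therefore irreducible over Q (a degree-2 polynomial over a field is irreducible iff it has no root). Hence m_α(x) = x^2 + 322.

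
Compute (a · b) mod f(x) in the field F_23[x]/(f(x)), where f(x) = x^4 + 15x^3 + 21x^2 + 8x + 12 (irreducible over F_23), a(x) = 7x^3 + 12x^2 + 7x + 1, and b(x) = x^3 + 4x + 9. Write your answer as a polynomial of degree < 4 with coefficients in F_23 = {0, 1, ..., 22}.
a · b ≡ 14x^3 + 4x^2 + 4x (mod f(x))

Multiply in F_23[x]: a(x)·b(x) = (7x^3 + 12x^2 + 7x + 1)·(x^3 + 4x + 9) = 7x^6 + 12x^5 + 12x^4 + 20x^3 + 21x^2 + 21x + 9. This has degree ≥ 4, so divide by f(x) over F_23: 7x^6 + 12x^5 + 12x^4 + 20x^3 + 21x^2 + 21x + 9 = (7x^2 + 22x + 18)·(x^4 + 15x^3 + 21x^2 + 8x + 12) + (14x^3 + 4x^2 + 4x). Hence a·b ≡ 14x^3 + 4x^2 + 4x (mod f). (F_23[x]/(f) is a field with 23^4 = 279841 elements since f is irreducible of degree 4.)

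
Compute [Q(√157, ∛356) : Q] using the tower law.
[Q(√157, ∛356) : Q] = 6

Let L = Q(√157, ∛356). Since Q(√157) ⊂ L and [Q(√157):Q] = 2, the tower law gives 2 | [L:Q]. Likewise Q(∛356) ⊂ L with [Q(∛356):Q] = 3 (because 356 is not a perfect cube), so 3 | [L:Q]. As gcd(2,3) = 1, [L:Q] is divisible by 6. Conversely L is generated over Q by √157 and ∛356, so [L:Q] ≤ 2·3 = 6. Therefore [Q(√157, ∛356) : Q] = 6.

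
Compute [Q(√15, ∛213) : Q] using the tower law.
[Q(√15, ∛213) : Q] = 6

Let L = Q(√15, ∛213). Since Q(√15) ⊂ L and [Q(√15):Q] = 2, the tower law gives 2 | [L:Q]. Likewise Q(∛213) ⊂ L with [Q(∛213):Q] = 3 (because 213 is not a perfect cube), so 3 | [L:Q]. As gcd(2,3) = 1, [L:Q] is divisible by 6. Conversely L is generated over Q by √15 and ∛213, so [L:Q] ≤ 2·3 = 6. Therefore [Q(√15, ∛213) : Q] = 6.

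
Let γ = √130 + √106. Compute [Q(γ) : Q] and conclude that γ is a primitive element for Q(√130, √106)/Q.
[Q(γ) : Q] = 4 (equivalently, Q(γ) = Q(√130, √106))

Obviously Q(γ) ⊆ Q(√130, √106), and [Q(√130, √106):Q] = 4 (since 130, 106 are distinct squarefree integers > 1 with 13780 not a perfect square). To show equality we compute the minimal polynomial of γ. From γ = √130 + √106: γ^2 = 130 + 2√(13780) + 106 = 236 + 2√(13780), so γ^2 - 236 = 2√(13780); squaring, (γ^2 - 236)^2 = 4·13780, i.e. γ^4 - 472γ^2 + 55696 - 55120 = 0, i.e. γ^4 - 472γ^2 + 576 = 0. So γ is a root of x^4 - 472x^2 + 576. This polynomial is irreducible over Q: it has no rational root (each ±√130 ± √106 is irrational), and any factorization into two quadratics over Q would force √(13780) ∈ Q (pairing opposite roots) or √130, √106 ∈ Q (other pairings), all impossible. Hence [Q(γ):Q] = 4 = [Q(√130, √106):Q], so Q(γ) = Q(√130, √106).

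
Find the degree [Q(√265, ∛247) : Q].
[Q(√265, ∛247) : Q] = 6

Let L = Q(√265, ∛247). Since Q(√265) ⊂ L and [Q(√265):Q] = 2, the tower law gives 2 | [L:Q]. Likewise Q(∛247) ⊂ L with [Q(∛247):Q] = 3 (because 247 is not a perfect cube), so 3 | [L:Q]. As gcd(2,3) = 1, [L:Q] is divisible by 6. Conversely L is generated over Q by √265 and ∛247, so [L:Q] ≤ 2·3 = 6. Therefore [Q(√265, ∛247) : Q] = 6.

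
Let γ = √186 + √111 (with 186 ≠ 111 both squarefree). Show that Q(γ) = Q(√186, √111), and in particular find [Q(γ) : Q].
[Q(γ) : Q] = 4 (equivalently, Q(γ) = Q(√186, √111))

Obviously Q(γ) ⊆ Q(√186, √111), and [Q(√186, √111):Q] = 4 (since 186, 111 are distinct squarefree integers > 1 with 20646 not a perfect square). To show equality we compute the minimal polynomial of γ. From γ = √186 + √111: γ^2 = 186 + 2√(20646) + 111 = 297 + 2√(20646), so γ^2 - 297 = 2√(20646); squaring, (γ^2 - 297)^2 = 4·20646, i.e. γ^4 - 594γ^2 + 88209 - 82584 = 0, i.e. γ^4 - 594γ^2 + 5625 = 0. So γ is a root of x^4 - 594x^2 + 5625. This polynomial is irreducible over Q: it has no rational root (each ±√186 ± √111 is irrational), and any factorization into two quadratics over Q would force √(20646) ∈ Q (pairing opposite roots) or √186, √111 ∈ Q (other pairings), all impossible. Hence [Q(γ):Q] = 4 = [Q(√186, √111):Q], so Q(γ) = Q(√186, √111).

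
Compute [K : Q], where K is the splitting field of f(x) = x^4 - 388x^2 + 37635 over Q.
[K : Q] = 4

Solving the quadratic in x^2: x^2 = (388 ± √(388^2 - 4·37635))/2 = (388 ± √4)/2 = (388 ± 2)/2, giving x^2 = 193 or x^2 = 195. So f(x) = (x^2 - 193)(x^2 - 195) and the roots of f are ±√193, ±√195. Hence the splitting field is K = Q(√193, √195). Since 193 and 195 are distinct squarefree integers > 1, their product 37635 is not a perfect square, so √195 ∉ Q(√193). By the tower law [K:Q] = [Q(√193,√195):Q(√193)] · [Q(√193):Q] = 2 · 2 = 4.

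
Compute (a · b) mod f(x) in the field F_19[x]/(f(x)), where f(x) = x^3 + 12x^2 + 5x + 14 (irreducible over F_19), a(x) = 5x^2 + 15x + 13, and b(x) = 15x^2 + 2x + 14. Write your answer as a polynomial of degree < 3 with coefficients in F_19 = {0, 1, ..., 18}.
a · b ≡ 15x^2 + 3x + 11 (mod f(x))

Multiply in F_19[x]: a(x)·b(x) = (5x^2 + 15x + 13)·(15x^2 + 2x + 14) = 18x^4 + 7x^3 + 10x^2 + 8x + 11. This has degree ≥ 3, so divide by f(x) over F_19: 18x^4 + 7x^3 + 10x^2 + 8x + 11 = (18x)·(x^3 + 12x^2 + 5x + 14) + (15x^2 + 3x + 11). Hence a·b ≡ 15x^2 + 3x + 11 (mod f). (F_19[x]/(f) is a field with 19^3 = 6859 elements since f is irreducible of degree 3.)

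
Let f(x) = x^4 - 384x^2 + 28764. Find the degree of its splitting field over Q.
[K : Q] = 4

Solving the quadratic in x^2: x^2 = (384 ± √(384^2 - 4·28764))/2 = (384 ± √32400)/2 = (384 ± 180)/2, giving x^2 = 282 or x^2 = 102. So f(x) = (x^2 - 282)(x^2 - 102) and the roots of f are ±√282, ±√102. Hence the splitting field is K = Q(√282, √102). Since 282 and 102 are distinct squarefree integers > 1, their product 28764 is not a perfect square, so √102 ∉ Q(√282). By the tower law [K:Q] = [Q(√282,√102):Q(√282)] · [Q(√282):Q] = 2 · 2 = 4.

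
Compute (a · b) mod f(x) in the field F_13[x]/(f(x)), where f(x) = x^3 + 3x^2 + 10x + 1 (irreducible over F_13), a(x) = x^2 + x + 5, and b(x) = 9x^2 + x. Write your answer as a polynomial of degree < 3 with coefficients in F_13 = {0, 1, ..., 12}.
a · b ≡ 7x^2 + 10x + 4 (mod f(x))

Multiply in F_13[x]: a(x)·b(x) = (x^2 + x + 5)·(9x^2 + x) = 9x^4 + 10x^3 + 7x^2 + 5x. This has degree ≥ 3, so divide by f(x) over F_13: 9x^4 + 10x^3 + 7x^2 + 5x = (9x + 9)·(x^3 + 3x^2 + 10x + 1) + (7x^2 + 10x + 4). Hence a·b ≡ 7x^2 + 10x + 4 (mod f). (F_13[x]/(f) is a field with 13^3 = 2197 elements since f is irreducible of degree 3.)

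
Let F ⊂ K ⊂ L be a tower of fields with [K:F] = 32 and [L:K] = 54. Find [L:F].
[L:F] = 1728

The tower law says that for any tower of field extensions F ⊂ K ⊂ L with finite degrees, [L:F] = [L:K] · [K:F]. Here this gives [L:F] = 54 · 32 = 1728.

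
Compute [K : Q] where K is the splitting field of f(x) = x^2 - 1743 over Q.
[K : Q] = 2

f(x) = x^2 - 1743 factors as (x - √1743)(x + √1743). The splitting field is K = Q(√1743). Since 1743 is squarefree and > 1, it is not a perfect square, so x^2 - 1743 is irreducible over Q and [Q(√1743) : Q] = 2. Hence [K : Q] = 2.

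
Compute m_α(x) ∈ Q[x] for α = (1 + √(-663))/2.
m_α(x) = x^2 - x + 166

From 2α - 1 = √(-663), squaring gives (2α - 1)^2 = -663, i.e. 4α^2 - 4α + 1 = -663, so α^2 - α + (1 + 663)/4 = 0. Since -663 ≡ 1 (mod 4), (1 + 663)/4 = 166 ∈ Z. The polynomial x^2 - x + 166 has discriminant 1 - 4·(166) = -663, which is not a perfect square in Q (d = -663 is squarefree and ≠ 1), so x^2 - x + 166 is irreducible over Q. It is the minimal polynomial of α.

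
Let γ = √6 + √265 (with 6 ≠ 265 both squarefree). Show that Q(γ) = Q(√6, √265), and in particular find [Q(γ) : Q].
[Q(γ) : Q] = 4 (equivalently, Q(γ) = Q(√6, √265))

Obviously Q(γ) ⊆ Q(√6, √265), and [Q(√6, √265):Q] = 4 (since 6, 265 are distinct squarefree integers > 1 with 1590 not a perfect square). To show equality we compute the minimal polynomial of γ. From γ = √6 + √265: γ^2 = 6 + 2√(1590) + 265 = 271 + 2√(1590), so γ^2 - 271 = 2√(1590); squaring, (γ^2 - 271)^2 = 4·1590, i.e. γ^4 - 542γ^2 + 73441 - 6360 = 0, i.e. γ^4 - 542γ^2 + 67081 = 0. So γ is a root of x^4 - 542x^2 + 67081. This polynomial is irreducible over Q: it has no rational root (each ±√6 ± √265 is irrational), and any factorization into two quadratics over Q would force √(1590) ∈ Q (pairing opposite roots) or √6, √265 ∈ Q (other pairings), all impossible. Hence [Q(γ):Q] = 4 = [Q(√6, √265):Q], so Q(γ) = Q(√6, √265).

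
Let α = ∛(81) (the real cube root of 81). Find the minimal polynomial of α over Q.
m_α(x) = x^3 - 81

α satisfies α^3 = 81, so x^3 - 81 annihilates α. By the rational root test, a rational root p/q (in lowest terms) of x^3 - 81 would satisfy p^3 = 81 q^3, forcing q = 1 and p^3 = 81; but 81 is not a perfect cube, contradiction. A monic cubic over Q with no rational root is irreducible (any nontrivial factorization would include a linear factor). Hence x^3 - 81 is the minimal polynomial of α, and in particular [Q(α):Q] = 3.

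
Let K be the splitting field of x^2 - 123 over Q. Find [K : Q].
[K : Q] = 2

f(x) = x^2 - 123 factors as (x - √123)(x + √123). The splitting field is K = Q(√123). Since 123 is squarefree and > 1, it is not a perfect square, so x^2 - 123 is irreducible over Q and [Q(√123) : Q] = 2. Hence [K : Q] = 2.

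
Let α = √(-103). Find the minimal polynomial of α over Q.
m_α(x) = x^2 + 103

α satisfies α^2 + 103 = 0, so x^2 + 103 annihilates α. Since d = -103 is squarefree and ≠ 1, it is not a perfect square in Q, so x^2 + 103 has no rational root and is therefore irreducible over Q (a degree-2 polynomial over a field is irreducible iff it has no root). Hence m_α(x) = x^2 + 103.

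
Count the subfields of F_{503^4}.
F_{503^4} has 3 subfields

The subfields of F_{p^n} are exactly the fields F_{p^d} for d | n (each is the fixed field of the unique index-d subgroup of Gal(F_{p^n}/F_p) ≅ Z/nZ). The divisors of n = 4 are {1, 2, 4}, giving 3 subfields: F_{503^1}, F_{503^2}, F_{503^4}.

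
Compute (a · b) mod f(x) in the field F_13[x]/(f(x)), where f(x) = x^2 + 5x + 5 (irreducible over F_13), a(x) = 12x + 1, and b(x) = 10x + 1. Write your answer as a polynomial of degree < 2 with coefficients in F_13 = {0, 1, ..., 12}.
a · b ≡ 7x + 12 (mod f(x))

Multiply in F_13[x]: a(x)·b(x) = (12x + 1)·(10x + 1) = 3x^2 + 9x + 1. This has degree ≥ 2, so divide by f(x) over F_13: 3x^2 + 9x + 1 = (3)·(x^2 + 5x + 5) + (7x + 12). Hence a·b ≡ 7x + 12 (mod f). (F_13[x]/(f) is a field with 13^2 = 169 elements since f is irreducible of degree 2.)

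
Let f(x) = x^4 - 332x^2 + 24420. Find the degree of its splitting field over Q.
[K : Q] = 4

Solving the quadratic in x^2: x^2 = (332 ± √(332^2 - 4·24420))/2 = (332 ± √12544)/2 = (332 ± 112)/2, giving x^2 = 110 or x^2 = 222. So f(x) = (x^2 - 110)(x^2 - 222) and the roots of f are ±√110, ±√222. Hence the splitting field is K = Q(√110, √222). Since 110 and 222 are distinct squarefree integers > 1, their product 24420 is not a perfect square, so √222 ∉ Q(√110). By the tower law [K:Q] = [Q(√110,√222):Q(√110)] · [Q(√110):Q] = 2 · 2 = 4.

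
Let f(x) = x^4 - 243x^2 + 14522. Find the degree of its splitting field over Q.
[K : Q] = 4

Solving the quadratic in x^2: x^2 = (243 ± √(243^2 - 4·14522))/2 = (243 ± √961)/2 = (243 ± 31)/2, giving x^2 = 106 or x^2 = 137. So f(x) = (x^2 - 106)(x^2 - 137) and the roots of f are ±√106, ±√137. Hence the splitting field is K = Q(√106, √137). Since 106 and 137 are distinct squarefree integers > 1, their product 14522 is not a perfect square, so √137 ∉ Q(√106). By the tower law [K:Q] = [Q(√106,√137):Q(√106)] · [Q(√106):Q] = 2 · 2 = 4.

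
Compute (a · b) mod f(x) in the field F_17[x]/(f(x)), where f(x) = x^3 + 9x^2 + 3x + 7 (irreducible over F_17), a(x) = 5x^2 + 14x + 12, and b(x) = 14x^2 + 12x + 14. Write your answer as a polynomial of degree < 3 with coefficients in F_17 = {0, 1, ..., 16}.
a · b ≡ 9x^2 + 3x + 15 (mod f(x))

Multiply in F_17[x]: a(x)·b(x) = (5x^2 + 14x + 12)·(14x^2 + 12x + 14) = 2x^4 + x^3 + 15x^2 + 15. This has degree ≥ 3, so divide by f(x) over F_17: 2x^4 + x^3 + 15x^2 + 15 = (2x)·(x^3 + 9x^2 + 3x + 7) + (9x^2 + 3x + 15). Hence a·b ≡ 9x^2 + 3x + 15 (mod f). (F_17[x]/(f) is a field with 17^3 = 4913 elements since f is irreducible of degree 3.)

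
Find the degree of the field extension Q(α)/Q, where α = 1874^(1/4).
[Q(α):Q] = 4

α is a root of x^4 - 1874. By Eisenstein's criterion at the prime p = 2 (which divides the constant term 1874 but p^2 = 4 does not, since 1874 is squarefree), x^4 - 1874 is irreducible over Q. Hence [Q(α):Q] = 4.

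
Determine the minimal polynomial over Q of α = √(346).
m_α(x) = x^2 - 346

α satisfies α^2 - 346 = 0, so x^2 - 346 annihilates α. Since d = 346 is squarefree and ≠ 1, it is not a perfect square in Q, so x^2 - 346 has no rational root and is therefore irreducible over Q (a degree-2 polynomial over a field is irreducible iff it has no root). Hence m_α(x) = x^2 - 346.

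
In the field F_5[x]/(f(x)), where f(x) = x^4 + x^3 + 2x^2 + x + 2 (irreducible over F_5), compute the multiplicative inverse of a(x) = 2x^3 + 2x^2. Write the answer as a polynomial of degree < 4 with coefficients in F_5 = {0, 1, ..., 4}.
a(x)^(-1) ≡ 2x^2 + x + 4 (mod f(x))

Since f is irreducible over F_5, F_5[x]/(f) is a field and a(x) ≠ 0 has an inverse. Apply the extended Euclidean algorithm to f(x) and a(x) in F_5[x]: f(x) = (3x)·a(x) + (2x^2 + x + 2);  a(x) = (x + 3)·(2x^2 + x + 2) + (4). The last nonzero remainder is the constant 4 = gcd(f, a) in F_5. Back-substituting through the division chain expresses 4 = s(x)·a(x) + t(x)·f(x) with s(x) ≡ 3x^2 + 4x + 1 (mod f), so (3x^2 + 4x + 1)·a(x) ≡ 4 (mod f). Multiplying by 4^(-1) ≡ 4 in F_5 gives a(x)^(-1) ≡ 4·(3x^2 + 4x + 1) ≡ 2x^2 + x + 4 (mod f). Check: (2x^3 + 2x^2)·(2x^2 + x + 4) = 4x^5 + x^4 + 3x^2 ≡ 1 (mod x^4 + x^3 + 2x^2 + x + 2).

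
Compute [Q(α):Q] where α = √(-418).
[Q(α):Q] = 2

[Q(α):Q] equals the degree of the minimal polynomial of α. Here α^2 = -418 and x^2 + 418 is irreducible (d = -418 is squarefree, ≠ 1, hence not a square), so deg(m_α) = 2. Thus [Q(α):Q] = 2.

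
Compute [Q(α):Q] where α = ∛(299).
[Q(α):Q] = 3

The minimal polynomial of α is x^3 - 299, irreducible over Q since 299 is not a perfect cube (so x^3 - 299 has no rational root). Hence [Q(α):Q] = deg(m_α) = 3.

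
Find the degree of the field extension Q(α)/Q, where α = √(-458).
[Q(α):Q] = 2

[Q(α):Q] equals the degree of the minimal polynomial of α. Here α^2 = -458 and x^2 + 458 is irreducible (d = -458 is squarefree, ≠ 1, hence not a square), so deg(m_α) = 2. Thus [Q(α):Q] = 2.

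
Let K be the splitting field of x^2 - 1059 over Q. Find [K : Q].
[K : Q] = 2

f(x) = x^2 - 1059 factors as (x - √1059)(x + √1059). The splitting field is K = Q(√1059). Since 1059 is squarefree and > 1, it is not a perfect square, so x^2 - 1059 is irreducible over Q and [Q(√1059) : Q] = 2. Hence [K : Q] = 2.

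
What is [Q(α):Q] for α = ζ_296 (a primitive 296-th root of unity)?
[Q(α):Q] = 144

The minimal polynomial of ζ_296 over Q is the 296-th cyclotomic polynomial Φ_296(x), which is irreducible over Q and has degree φ(296) = 144. Hence [Q(α):Q] = φ(296) = 144.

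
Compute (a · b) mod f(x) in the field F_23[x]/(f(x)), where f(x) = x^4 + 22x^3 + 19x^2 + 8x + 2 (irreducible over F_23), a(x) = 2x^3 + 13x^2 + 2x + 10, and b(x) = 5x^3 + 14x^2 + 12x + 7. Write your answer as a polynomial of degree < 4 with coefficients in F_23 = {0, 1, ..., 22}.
a · b ≡ 19x^3 + 19x^2 + 19 (mod f(x))

Multiply in F_23[x]: a(x)·b(x) = (2x^3 + 13x^2 + 2x + 10)·(5x^3 + 14x^2 + 12x + 7) = 10x^6 + x^5 + 9x^4 + 18x^3 + 2x^2 + 19x + 1. This has degree ≥ 4, so divide by f(x) over F_23: 10x^6 + x^5 + 9x^4 + 18x^3 + 2x^2 + 19x + 1 = (10x^2 + 11x + 14)·(x^4 + 22x^3 + 19x^2 + 8x + 2) + (19x^3 + 19x^2 + 19). Hence a·b ≡ 19x^3 + 19x^2 + 19 (mod f). (F_23[x]/(f) is a field with 23^4 = 279841 elements since f is irreducible of degree 4.)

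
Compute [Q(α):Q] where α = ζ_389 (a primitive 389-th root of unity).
[Q(α):Q] = 388

The minimal polynomial of ζ_389 over Q is the 389-th cyclotomic polynomial Φ_389(x), which is irreducible over Q and has degree φ(389) = 388. Hence [Q(α):Q] = φ(389) = 388.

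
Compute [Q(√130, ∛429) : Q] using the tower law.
[Q(√130, ∛429) : Q] = 6

Let L = Q(√130, ∛429). Since Q(√130) ⊂ L and [Q(√130):Q] = 2, the tower law gives 2 | [L:Q]. Likewise Q(∛429) ⊂ L with [Q(∛429):Q] = 3 (because 429 is not a perfect cube), so 3 | [L:Q]. As gcd(2,3) = 1, [L:Q] is divisible by 6. Conversely L is generated over Q by √130 and ∛429, so [L:Q] ≤ 2·3 = 6. Therefore [Q(√130, ∛429) : Q] = 6.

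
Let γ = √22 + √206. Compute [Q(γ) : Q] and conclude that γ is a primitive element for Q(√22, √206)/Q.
[Q(γ) : Q] = 4 (equivalently, Q(γ) = Q(√22, √206))

Obviously Q(γ) ⊆ Q(√22, √206), and [Q(√22, √206):Q] = 4 (since 22, 206 are distinct squarefree integers > 1 with 4532 not a perfect square). To show equality we compute the minimal polynomial of γ. From γ = √22 + √206: γ^2 = 22 + 2√(4532) + 206 = 228 + 2√(4532), so γ^2 - 228 = 2√(4532); squaring, (γ^2 - 228)^2 = 4·4532, i.e. γ^4 - 456γ^2 + 51984 - 18128 = 0, i.e. γ^4 - 456γ^2 + 33856 = 0. So γ is a root of x^4 - 456x^2 + 33856. This polynomial is irreducible over Q: it has no rational root (each ±√22 ± √206 is irrational), and any factorization into two quadratics over Q would force √(4532) ∈ Q (pairing opposite roots) or √22, √206 ∈ Q (other pairings), all impossible. Hence [Q(γ):Q] = 4 = [Q(√22, √206):Q], so Q(γ) = Q(√22, √206).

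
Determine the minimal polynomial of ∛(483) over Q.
m_α(x) = x^3 - 483

α satisfies α^3 = 483, so x^3 - 483 annihilates α. By the rational root test, a rational root p/q (in lowest terms) of x^3 - 483 would satisfy p^3 = 483 q^3, forcing q = 1 and p^3 = 483; but 483 is not a perfect cube, contradiction. A monic cubic over Q with no rational root is irreducible (any nontrivial factorization would include a linear factor). Hence x^3 - 483 is the minimal polynomial of α, and in particular [Q(α):Q] = 3.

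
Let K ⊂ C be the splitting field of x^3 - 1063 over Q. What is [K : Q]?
[K : Q] = 6

The roots of x^3 - 1063 are ∛1063, ω∛1063, ω^2∛1063 where ω = e^(2πi/3) is a primitive cube root of unity, so K = Q(∛1063, ω). Now [Q(∛1063):Q] = 3 (since 1063 is not a perfect cube, x^3 - 1063 is irreducible) and [Q(ω):Q] = 2. Both 2 and 3 divide [K:Q], and [K:Q] ≤ 3·2 = 6, so [K:Q] = 6. (Equivalently: Q(∛1063) ⊂ R but ω ∉ R, so [K : Q(∛1063)] = 2.)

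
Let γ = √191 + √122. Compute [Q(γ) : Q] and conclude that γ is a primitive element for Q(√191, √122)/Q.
[Q(γ) : Q] = 4 (equivalently, Q(γ) = Q(√191, √122))

Obviously Q(γ) ⊆ Q(√191, √122), and [Q(√191, √122):Q] = 4 (since 191, 122 are distinct squarefree integers > 1 with 23302 not a perfect square). To show equality we compute the minimal polynomial of γ. From γ = √191 + √122: γ^2 = 191 + 2√(23302) + 122 = 313 + 2√(23302), so γ^2 - 313 = 2√(23302); squaring, (γ^2 - 313)^2 = 4·23302, i.e. γ^4 - 626γ^2 + 97969 - 93208 = 0, i.e. γ^4 - 626γ^2 + 4761 = 0. So γ is a root of x^4 - 626x^2 + 4761. This polynomial is irreducible over Q: it has no rational root (each ±√191 ± √122 is irrational), and any factorization into two quadratics over Q would force √(23302) ∈ Q (pairing opposite roots) or √191, √122 ∈ Q (other pairings), all impossible. Hence [Q(γ):Q] = 4 = [Q(√191, √122):Q], so Q(γ) = Q(√191, √122).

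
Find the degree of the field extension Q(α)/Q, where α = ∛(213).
[Q(α):Q] = 3

The minimal polynomial of α is x^3 - 213, irreducible over Q since 213 is not a perfect cube (so x^3 - 213 has no rational root). Hence [Q(α):Q] = deg(m_α) = 3.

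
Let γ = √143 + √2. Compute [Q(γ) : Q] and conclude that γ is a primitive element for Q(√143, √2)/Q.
[Q(γ) : Q] = 4 (equivalently, Q(γ) = Q(√143, √2))

Obviously Q(γ) ⊆ Q(√143, √2), and [Q(√143, √2):Q] = 4 (since 143, 2 are distinct squarefree integers > 1 with 286 not a perfect square). To show equality we compute the minimal polynomial of γ. From γ = √143 + √2: γ^2 = 143 + 2√(286) + 2 = 145 + 2√(286), so γ^2 - 145 = 2√(286); squaring, (γ^2 - 145)^2 = 4·286, i.e. γ^4 - 290γ^2 + 21025 - 1144 = 0, i.e. γ^4 - 290γ^2 + 19881 = 0. So γ is a root of x^4 - 290x^2 + 19881. This polynomial is irreducible over Q: it has no rational root (each ±√143 ± √2 is irrational), and any factorization into two quadratics over Q would force √(286) ∈ Q (pairing opposite roots) or √143, √2 ∈ Q (other pairings), all impossible. Hence [Q(γ):Q] = 4 = [Q(√143, √2):Q], so Q(γ) = Q(√143, √2).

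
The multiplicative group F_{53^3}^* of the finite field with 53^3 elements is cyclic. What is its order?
|F_{53^3}^*| = 148876

F_{53^3} has 53^3 = 148877 elements; its multiplicative group consists of all nonzero elements, so |F_{53^3}^*| = 148877 - 1 = 148876. (It is cyclic since any finite subgroup of the multiplicative group of a field is cyclic.)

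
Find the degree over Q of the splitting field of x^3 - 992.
[K : Q] = 6

The roots of x^3 - 992 are ∛992, ω∛992, ω^2∛992 where ω = e^(2πi/3) is a primitive cube root of unity, so K = Q(∛992, ω). Now [Q(∛992):Q] = 3 (since 992 is not a perfect cube, x^3 - 992 is irreducible) and [Q(ω):Q] = 2. Both 2 and 3 divide [K:Q], and [K:Q] ≤ 3·2 = 6, so [K:Q] = 6. (Equivalently: Q(∛992) ⊂ R but ω ∉ R, so [K : Q(∛992)] = 2.)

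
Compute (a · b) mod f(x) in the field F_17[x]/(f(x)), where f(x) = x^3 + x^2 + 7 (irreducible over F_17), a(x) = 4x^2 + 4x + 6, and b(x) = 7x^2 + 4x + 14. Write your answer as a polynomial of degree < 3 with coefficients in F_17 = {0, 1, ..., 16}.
a · b ≡ 13x^2 + 3x + 6 (mod f(x))

Multiply in F_17[x]: a(x)·b(x) = (4x^2 + 4x + 6)·(7x^2 + 4x + 14) = 11x^4 + 10x^3 + 12x^2 + 12x + 16. This has degree ≥ 3, so divide by f(x) over F_17: 11x^4 + 10x^3 + 12x^2 + 12x + 16 = (11x + 16)·(x^3 + x^2 + 7) + (13x^2 + 3x + 6). Hence a·b ≡ 13x^2 + 3x + 6 (mod f). (F_17[x]/(f) is a field with 17^3 = 4913 elements since f is irreducible of degree 3.)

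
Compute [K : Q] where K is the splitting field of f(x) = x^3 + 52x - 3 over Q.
[K : Q] = 6

By the rational root test, any rational root of the monic integer polynomial f(x) = x^3 + 52x - 3 must be an integer dividing the constant term -3, i.e. one of ±{1, 3}. Evaluating: f(1) = 50, f(-1) = -56, f(3) = 180, f(-3) = -186; none is 0, so f has no rational root and is therefore irreducible over Q (a cubic with no linear factor over a field is irreducible). For an irreducible cubic, the Galois group is A_3 or S_3 according as the discriminant disc(f) = -4a^3 - 27b^2 = -4·(52)^3 - 27·(-3)^2 = -562675 is or is not a square in Q. Here disc(f) = -562675 is not a perfect square in Q, so the Galois group of f over Q is not contained in A_3 and must be all of S_3. The splitting field has degree |S_3| = 6 over Q, so [K : Q] = 6.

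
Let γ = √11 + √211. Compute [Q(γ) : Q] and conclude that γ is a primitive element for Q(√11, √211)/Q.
[Q(γ) : Q] = 4 (equivalently, Q(γ) = Q(√11, √211))

Obviously Q(γ) ⊆ Q(√11, √211), and [Q(√11, √211):Q] = 4 (since 11, 211 are distinct squarefree integers > 1 with 2321 not a perfect square). To show equality we compute the minimal polynomial of γ. From γ = √11 + √211: γ^2 = 11 + 2√(2321) + 211 = 222 + 2√(2321), so γ^2 - 222 = 2√(2321); squaring, (γ^2 - 222)^2 = 4·2321, i.e. γ^4 - 444γ^2 + 49284 - 9284 = 0, i.e. γ^4 - 444γ^2 + 40000 = 0. So γ is a root of x^4 - 444x^2 + 40000. This polynomial is irreducible over Q: it has no rational root (each ±√11 ± √211 is irrational), and any factorization into two quadratics over Q would force √(2321) ∈ Q (pairing opposite roots) or √11, √211 ∈ Q (other pairings), all impossible. Hence [Q(γ):Q] = 4 = [Q(√11, √211):Q], so Q(γ) = Q(√11, √211).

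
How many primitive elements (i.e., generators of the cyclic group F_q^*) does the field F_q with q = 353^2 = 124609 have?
There are φ(124608) = 37120 primitive elements

F_q^* is cyclic of order q - 1 = 124608. A cyclic group of order m has exactly φ(m) generators. Here m = 124608 = 2^6 · 3 · 11 · 59, so the number of primitive elements is φ(124608) = 37120.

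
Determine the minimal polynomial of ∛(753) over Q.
m_α(x) = x^3 - 753

α satisfies α^3 = 753, so x^3 - 753 annihilates α. By the rational root test, a rational root p/q (in lowest terms) of x^3 - 753 would satisfy p^3 = 753 q^3, forcing q = 1 and p^3 = 753; but 753 is not a perfect cube, contradiction. A monic cubic over Q with no rational root is irreducible (any nontrivial factorization would include a linear factor). Hence x^3 - 753 is the minimal polynomial of α, and in particular [Q(α):Q] = 3.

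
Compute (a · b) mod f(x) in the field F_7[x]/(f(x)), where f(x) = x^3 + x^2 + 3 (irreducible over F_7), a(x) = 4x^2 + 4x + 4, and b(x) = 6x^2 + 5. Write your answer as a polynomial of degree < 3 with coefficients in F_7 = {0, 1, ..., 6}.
a · b ≡ 2x^2 + 4x + 6 (mod f(x))

Multiply in F_7[x]: a(x)·b(x) = (4x^2 + 4x + 4)·(6x^2 + 5) = 3x^4 + 3x^3 + 2x^2 + 6x + 6. This has degree ≥ 3, so divide by f(x) over F_7: 3x^4 + 3x^3 + 2x^2 + 6x + 6 = (3x)·(x^3 + x^2 + 3) + (2x^2 + 4x + 6). Hence a·b ≡ 2x^2 + 4x + 6 (mod f). (F_7[x]/(f) is a field with 7^3 = 343 elements since f is irreducible of degree 3.)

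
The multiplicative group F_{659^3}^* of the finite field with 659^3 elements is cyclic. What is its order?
|F_{659^3}^*| = 286191178

F_{659^3} has 659^3 = 286191179 elements; its multiplicative group consists of all nonzero elements, so |F_{659^3}^*| = 286191179 - 1 = 286191178. (It is cyclic since any finite subgroup of the multiplicative group of a field is cyclic.)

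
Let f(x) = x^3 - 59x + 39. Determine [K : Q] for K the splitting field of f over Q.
[K : Q] = 6

By the rational root test, any rational root of the monic integer polynomial f(x) = x^3 - 59x + 39 must be an integer dividing the constant term 39, i.e. one of ±{1, 3, 13, 39}. Evaluating: f(1) = -19, f(-1) = 97, f(3) = -111, f(-3) = 189, f(13) = 1469, f(-13) = -1391, f(39) = 57057, f(-39) = -56979; none is 0, so f has no rational root and is therefore irreducible over Q (a cubic with no linear factor over a field is irreducible). For an irreducible cubic, the Galois group is A_3 or S_3 according as the discriminant disc(f) = -4a^3 - 27b^2 = -4·(-59)^3 - 27·(39)^2 = 780449 is or is not a square in Q. Here disc(f) = 780449 is not a perfect square in Q, so the Galois group of f over Q is not contained in A_3 and must be all of S_3. The splitting field has degree |S_3| = 6 over Q, so [K : Q] = 6.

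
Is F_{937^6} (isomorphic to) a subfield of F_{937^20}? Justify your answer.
No: F_{937^6} is not a subfield of F_{937^20}

F_{p^m} embeds in F_{p^n} iff m | n. Here 6 ∤ 20 (since 20 = 3·6 + 2 with remainder 2 ≠ 0), so F_{937^6} is not a subfield of F_{937^20}. Equivalently: if it were, the tower law would give 6 = [F_{937^6}:F_937] dividing [F_{937^20}:F_937] = 20, contradiction.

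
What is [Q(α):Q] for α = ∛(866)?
[Q(α):Q] = 3

The minimal polynomial of α is x^3 - 866, irreducible over Q since 866 is not a perfect cube (so x^3 - 866 has no rational root). Hence [Q(α):Q] = deg(m_α) = 3.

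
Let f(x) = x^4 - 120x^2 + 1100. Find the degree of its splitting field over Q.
[K : Q] = 4

Solving the quadratic in x^2: x^2 = (120 ± √(120^2 - 4·1100))/2 = (120 ± √10000)/2 = (120 ± 100)/2, giving x^2 = 10 or x^2 = 110. So f(x) = (x^2 - 10)(x^2 - 110) and the roots of f are ±√10, ±√110. Hence the splitting field is K = Q(√10, √110). Since 10 and 110 are distinct squarefree integers > 1, their product 1100 is not a perfect square, so √110 ∉ Q(√10). By the tower law [K:Q] = [Q(√10,√110):Q(√10)] · [Q(√10):Q] = 2 · 2 = 4.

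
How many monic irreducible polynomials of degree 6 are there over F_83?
There are 54489965796 monic irreducible polynomials of degree 6 over F_83

Each element of F_{83^6} that lies in no proper subfield is a root of exactly one monic irreducible of degree 6 over F_83, and each such polynomial has 6 distinct roots in F_{83^6}. By Möbius inversion the count is N_83(6) = (1/6) Σ_{d|6} μ(6/d) · 83^d = (1/6)(μ(6)·83^1 + μ(3)·83^2 + μ(2)·83^3 + μ(1)·83^6) = 326939794776/6 = 54489965796.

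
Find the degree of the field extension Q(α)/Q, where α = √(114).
[Q(α):Q] = 2

[Q(α):Q] equals the degree of the minimal polynomial of α. Here α^2 = 114 and x^2 - 114 is irreducible (d = 114 is squarefree, ≠ 1, hence not a square), so deg(m_α) = 2. Thus [Q(α):Q] = 2.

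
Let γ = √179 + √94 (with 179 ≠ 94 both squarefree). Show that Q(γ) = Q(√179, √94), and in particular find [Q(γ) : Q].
[Q(γ) : Q] = 4 (equivalently, Q(γ) = Q(√179, √94))

Obviously Q(γ) ⊆ Q(√179, √94), and [Q(√179, √94):Q] = 4 (since 179, 94 are distinct squarefree integers > 1 with 16826 not a perfect square). To show equality we compute the minimal polynomial of γ. From γ = √179 + √94: γ^2 = 179 + 2√(16826) + 94 = 273 + 2√(16826), so γ^2 - 273 = 2√(16826); squaring, (γ^2 - 273)^2 = 4·16826, i.e. γ^4 - 546γ^2 + 74529 - 67304 = 0, i.e. γ^4 - 546γ^2 + 7225 = 0. So γ is a root of x^4 - 546x^2 + 7225. This polynomial is irreducible over Q: it has no rational root (each ±√179 ± √94 is irrational), and any factorization into two quadratics over Q would force √(16826) ∈ Q (pairing opposite roots) or √179, √94 ∈ Q (other pairings), all impossible. Hence [Q(γ):Q] = 4 = [Q(√179, √94):Q], so Q(γ) = Q(√179, √94).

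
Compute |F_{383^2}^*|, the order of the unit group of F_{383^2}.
|F_{383^2}^*| = 146688

F_{383^2} has 383^2 = 146689 elements; its multiplicative group consists of all nonzero elements, so |F_{383^2}^*| = 146689 - 1 = 146688. (It is cyclic since any finite subgroup of the multiplicative group of a field is cyclic.)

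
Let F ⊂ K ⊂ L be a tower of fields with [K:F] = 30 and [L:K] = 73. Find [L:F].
[L:F] = 2190

The tower law says that for any tower of field extensions F ⊂ K ⊂ L with finite degrees, [L:F] = [L:K] · [K:F]. Here this gives [L:F] = 73 · 30 = 2190.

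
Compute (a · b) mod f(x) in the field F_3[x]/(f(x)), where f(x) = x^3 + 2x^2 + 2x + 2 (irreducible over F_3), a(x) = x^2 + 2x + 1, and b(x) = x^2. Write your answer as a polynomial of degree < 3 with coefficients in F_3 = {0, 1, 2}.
a · b ≡ 2x^2 + x (mod f(x))

Multiply in F_3[x]: a(x)·b(x) = (x^2 + 2x + 1)·(x^2) = x^4 + 2x^3 + x^2. This has degree ≥ 3, so divide by f(x) over F_3: x^4 + 2x^3 + x^2 = (x)·(x^3 + 2x^2 + 2x + 2) + (2x^2 + x). Hence a·b ≡ 2x^2 + x (mod f). (F_3[x]/(f) is a field with 3^3 = 27 elements since f is irreducible of degree 3.)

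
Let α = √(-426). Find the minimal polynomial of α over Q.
m_α(x) = x^2 + 426

α satisfies α^2 + 426 = 0, so x^2 + 426 annihilates α. Since d = -426 is squarefree and ≠ 1, it is not a perfect square in Q, so x^2 + 426 has no rational root and is therefore irreducible over Q (a degree-2 polynomial over a field is irreducible iff it has no root). Hence m_α(x) = x^2 + 426.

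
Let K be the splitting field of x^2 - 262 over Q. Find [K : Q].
[K : Q] = 2

f(x) = x^2 - 262 factors as (x - √262)(x + √262). The splitting field is K = Q(√262). Since 262 is squarefree and > 1, it is not a perfect square, so x^2 - 262 is irreducible over Q and [Q(√262) : Q] = 2. Hence [K : Q] = 2.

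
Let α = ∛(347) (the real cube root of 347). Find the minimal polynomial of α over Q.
m_α(x) = x^3 - 347

α satisfies α^3 = 347, so x^3 - 347 annihilates α. By the rational root test, a rational root p/q (in lowest terms) of x^3 - 347 would satisfy p^3 = 347 q^3, forcing q = 1 and p^3 = 347; but 347 is not a perfect cube, contradiction. A monic cubic over Q with no rational root is irreducible (any nontrivial factorization would include a linear factor). Hence x^3 - 347 is the minimal polynomial of α, and in particular [Q(α):Q] = 3.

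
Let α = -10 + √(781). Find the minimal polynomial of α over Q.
m_α(x) = x^2 + 20x - 681

From α + 10 = √(781), squaring gives (α + 10)^2 = 781, i.e. α^2 + 20α + 100 = 781, so α^2 + 20α - 681 = 0. The discriminant of x^2 + 20x - 681 is (20)^2 - 4·(-681) = 400 + 2724 = 3124, and 4·(781) is not a perfect square in Q since 781 is squarefree and ≠ 1. Hence x^2 + 20x - 681 is irreducible over Q and is the minimal polynomial of α.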